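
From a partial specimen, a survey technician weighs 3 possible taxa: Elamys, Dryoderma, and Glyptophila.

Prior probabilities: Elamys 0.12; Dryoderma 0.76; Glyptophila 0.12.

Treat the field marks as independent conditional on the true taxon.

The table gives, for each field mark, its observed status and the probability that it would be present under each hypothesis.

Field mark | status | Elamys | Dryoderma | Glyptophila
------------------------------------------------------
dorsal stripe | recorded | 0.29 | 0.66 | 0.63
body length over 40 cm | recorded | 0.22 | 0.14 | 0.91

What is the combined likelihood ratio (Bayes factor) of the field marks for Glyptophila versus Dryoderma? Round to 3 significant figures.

6.20

Take the product of per-field mark likelihoods under each hypothesis, then divide.
  Glyptophila: 0.63 × 0.91 = 0.5733
  Dryoderma: 0.66 × 0.14 = 0.0924
Bayes factor = 0.5733 / 0.0924 ≈ 6.20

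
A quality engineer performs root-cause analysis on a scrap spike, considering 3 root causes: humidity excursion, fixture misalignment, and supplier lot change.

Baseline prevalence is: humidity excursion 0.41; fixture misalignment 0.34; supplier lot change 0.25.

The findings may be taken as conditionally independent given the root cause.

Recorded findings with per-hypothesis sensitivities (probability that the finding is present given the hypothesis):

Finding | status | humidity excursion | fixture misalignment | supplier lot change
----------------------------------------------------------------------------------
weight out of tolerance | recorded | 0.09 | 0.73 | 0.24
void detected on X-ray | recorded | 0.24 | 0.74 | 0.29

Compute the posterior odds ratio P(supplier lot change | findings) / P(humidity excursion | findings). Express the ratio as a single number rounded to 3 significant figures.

1.96

Unnormalized posterior weight (prior times the finding likelihoods) for each of the two hypotheses:
  supplier lot change: 0.25 × 0.24 × 0.29 = 0.0174
  humidity excursion: 0.41 × 0.09 × 0.24 = 0.008856
Odds(supplier lot change : humidity excursion) = 0.0174 / 0.008856 ≈ 1.96.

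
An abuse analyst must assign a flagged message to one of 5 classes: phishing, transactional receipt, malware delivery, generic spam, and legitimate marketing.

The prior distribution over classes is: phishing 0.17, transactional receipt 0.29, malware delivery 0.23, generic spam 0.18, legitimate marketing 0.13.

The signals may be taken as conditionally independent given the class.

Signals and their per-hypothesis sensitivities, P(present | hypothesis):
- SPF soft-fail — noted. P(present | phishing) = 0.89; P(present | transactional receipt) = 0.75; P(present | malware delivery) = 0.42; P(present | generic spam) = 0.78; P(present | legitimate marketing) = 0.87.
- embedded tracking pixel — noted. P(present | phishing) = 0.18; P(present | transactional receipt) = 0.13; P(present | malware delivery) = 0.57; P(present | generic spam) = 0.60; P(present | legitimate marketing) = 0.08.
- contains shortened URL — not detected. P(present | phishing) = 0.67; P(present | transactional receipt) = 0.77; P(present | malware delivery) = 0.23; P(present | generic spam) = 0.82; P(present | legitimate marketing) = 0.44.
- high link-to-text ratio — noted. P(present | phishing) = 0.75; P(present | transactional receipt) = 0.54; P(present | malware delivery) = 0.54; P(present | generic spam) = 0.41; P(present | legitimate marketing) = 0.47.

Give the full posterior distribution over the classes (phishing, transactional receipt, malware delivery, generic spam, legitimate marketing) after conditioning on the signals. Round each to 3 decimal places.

0.161, 0.084, 0.548, 0.149, 0.057

Multiply each prior by the joint likelihood of the signal pattern (using 1 − P(present | H) for each absent signal):
  phishing: 0.17 × 0.89 × 0.18 × (1 − 0.67) × 0.75 = 0.0067404
  transactional receipt: 0.29 × 0.75 × 0.13 × (1 − 0.77) × 0.54 = 0.0035118
  malware delivery: 0.23 × 0.42 × 0.57 × (1 − 0.23) × 0.54 = 0.022895
  generic spam: 0.18 × 0.78 × 0.60 × (1 − 0.82) × 0.41 = 0.0062169
  legitimate marketing: 0.13 × 0.87 × 0.08 × (1 − 0.44) × 0.47 = 0.0023814
Normalizing constant Z = 0.0067404 + 0.0035118 + 0.022895 + 0.0062169 + 0.0023814 = 0.041745.
P(phishing | evidence) = 0.0067404 / 0.041745 ≈ 0.161
P(transactional receipt | evidence) = 0.0035118 / 0.041745 ≈ 0.084
P(malware delivery | evidence) = 0.022895 / 0.041745 ≈ 0.548
P(generic spam | evidence) = 0.0062169 / 0.041745 ≈ 0.149
P(legitimate marketing | evidence) = 0.0023814 / 0.041745 ≈ 0.057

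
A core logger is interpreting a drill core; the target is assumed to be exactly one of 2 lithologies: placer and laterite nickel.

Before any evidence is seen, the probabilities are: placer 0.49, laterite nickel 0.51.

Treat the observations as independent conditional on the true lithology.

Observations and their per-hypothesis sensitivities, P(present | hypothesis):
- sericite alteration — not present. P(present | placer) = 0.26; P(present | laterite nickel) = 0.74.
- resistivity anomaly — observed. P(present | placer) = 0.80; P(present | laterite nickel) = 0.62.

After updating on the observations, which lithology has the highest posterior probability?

For each hypothesis, the unnormalized posterior weight is prior × product of the observation likelihoods (using 1 − P(present | H) for each absent observation):
  placer: 0.49 × (1 − 0.26) × 0.80 = 0.29008
  laterite nickel: 0.51 × (1 − 0.74) × 0.62 = 0.082212
Marginal likelihood of the evidence = 0.37229.
P(placer | evidence) ≈ 0.29008 / 0.37229 ≈ 0.779
P(laterite nickel | evidence) ≈ 0.082212 / 0.37229 ≈ 0.221
The largest is 0.779, so placer is most probable.

placer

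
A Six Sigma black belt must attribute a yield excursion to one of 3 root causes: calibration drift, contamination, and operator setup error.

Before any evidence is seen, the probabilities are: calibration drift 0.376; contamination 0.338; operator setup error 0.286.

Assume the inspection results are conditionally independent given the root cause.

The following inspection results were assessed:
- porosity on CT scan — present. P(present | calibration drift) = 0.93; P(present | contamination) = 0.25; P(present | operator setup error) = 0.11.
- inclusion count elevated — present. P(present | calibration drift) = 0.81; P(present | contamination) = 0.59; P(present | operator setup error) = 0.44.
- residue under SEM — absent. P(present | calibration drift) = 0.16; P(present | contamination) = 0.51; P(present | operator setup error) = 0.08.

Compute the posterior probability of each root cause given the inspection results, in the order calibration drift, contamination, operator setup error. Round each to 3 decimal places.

0.865, 0.089, 0.046

For each hypothesis, the unnormalized posterior weight is prior × product of the inspection result likelihoods (using 1 − P(present | H) for each absent inspection result):
  calibration drift: 0.376 × 0.93 × 0.81 × (1 − 0.16) = 0.23792
  contamination: 0.338 × 0.25 × 0.59 × (1 − 0.51) = 0.024429
  operator setup error: 0.286 × 0.11 × 0.44 × (1 − 0.08) = 0.012735
Marginal likelihood of the evidence = 0.27509.
P(calibration drift | evidence) = 0.23792 / 0.27509 ≈ 0.865
P(contamination | evidence) = 0.024429 / 0.27509 ≈ 0.089
P(operator setup error | evidence) = 0.012735 / 0.27509 ≈ 0.046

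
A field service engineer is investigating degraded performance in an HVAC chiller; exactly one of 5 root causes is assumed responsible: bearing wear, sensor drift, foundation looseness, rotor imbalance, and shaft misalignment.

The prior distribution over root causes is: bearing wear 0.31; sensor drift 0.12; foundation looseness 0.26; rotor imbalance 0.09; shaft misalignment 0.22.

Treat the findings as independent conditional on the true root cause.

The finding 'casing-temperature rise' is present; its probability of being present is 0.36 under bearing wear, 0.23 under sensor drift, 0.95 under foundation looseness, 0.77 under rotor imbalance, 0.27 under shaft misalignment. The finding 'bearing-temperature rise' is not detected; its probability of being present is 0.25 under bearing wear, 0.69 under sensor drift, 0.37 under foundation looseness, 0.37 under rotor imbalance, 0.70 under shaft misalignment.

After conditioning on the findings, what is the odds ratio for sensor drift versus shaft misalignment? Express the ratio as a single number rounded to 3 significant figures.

Posterior odds equal prior odds times the likelihood ratio; only the two competing hypotheses matter (using 1 − P(present | H) for each absent finding).
  sensor drift: 0.12 × 0.23 × (1 − 0.69) = 0.008556
  shaft misalignment: 0.22 × 0.27 × (1 − 0.70) = 0.01782
Posterior odds = 0.008556 / 0.01782 ≈ 0.480.

0.480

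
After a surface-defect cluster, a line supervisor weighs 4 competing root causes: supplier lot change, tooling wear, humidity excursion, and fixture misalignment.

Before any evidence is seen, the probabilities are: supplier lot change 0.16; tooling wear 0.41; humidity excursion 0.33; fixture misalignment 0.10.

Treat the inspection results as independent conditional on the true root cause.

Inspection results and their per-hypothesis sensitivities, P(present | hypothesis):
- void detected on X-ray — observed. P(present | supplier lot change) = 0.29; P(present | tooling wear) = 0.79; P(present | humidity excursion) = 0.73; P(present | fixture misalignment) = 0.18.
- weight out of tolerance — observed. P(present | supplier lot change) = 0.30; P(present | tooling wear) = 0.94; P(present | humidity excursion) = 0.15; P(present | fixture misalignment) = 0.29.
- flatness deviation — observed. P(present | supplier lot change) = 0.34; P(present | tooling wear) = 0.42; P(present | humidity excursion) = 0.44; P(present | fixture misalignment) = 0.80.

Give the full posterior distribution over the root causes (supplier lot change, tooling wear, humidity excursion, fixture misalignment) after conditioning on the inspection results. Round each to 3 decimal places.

0.031, 0.838, 0.104, 0.027

Multiply each prior by the joint likelihood of the inspection result pattern:
  supplier lot change: 0.16 × 0.29 × 0.30 × 0.34 = 0.0047328
  tooling wear: 0.41 × 0.79 × 0.94 × 0.42 = 0.12788
  humidity excursion: 0.33 × 0.73 × 0.15 × 0.44 = 0.015899
  fixture misalignment: 0.10 × 0.18 × 0.29 × 0.80 = 0.004176
Normalizing constant Z = 0.0047328 + 0.12788 + 0.015899 + 0.004176 = 0.15268.
P(supplier lot change | evidence) = 0.0047328 / 0.15268 ≈ 0.031
P(tooling wear | evidence) = 0.12788 / 0.15268 ≈ 0.838
P(humidity excursion | evidence) = 0.015899 / 0.15268 ≈ 0.104
P(fixture misalignment | evidence) = 0.004176 / 0.15268 ≈ 0.027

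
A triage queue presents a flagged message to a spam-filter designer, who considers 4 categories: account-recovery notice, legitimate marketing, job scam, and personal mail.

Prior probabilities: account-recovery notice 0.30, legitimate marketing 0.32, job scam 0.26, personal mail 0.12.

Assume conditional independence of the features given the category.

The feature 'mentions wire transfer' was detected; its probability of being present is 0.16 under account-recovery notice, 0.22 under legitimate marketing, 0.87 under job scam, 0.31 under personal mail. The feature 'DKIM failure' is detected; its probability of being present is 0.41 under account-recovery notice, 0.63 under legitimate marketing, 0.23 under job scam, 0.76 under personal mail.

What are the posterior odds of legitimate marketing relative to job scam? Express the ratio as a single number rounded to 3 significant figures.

The normalizing constant cancels in an odds ratio, so compute prior × likelihood for the two hypotheses only:
  legitimate marketing: 0.32 × 0.22 × 0.63 = 0.044352
  job scam: 0.26 × 0.87 × 0.23 = 0.052026
Odds(legitimate marketing : job scam) = 0.044352 / 0.052026 ≈ 0.852.

0.852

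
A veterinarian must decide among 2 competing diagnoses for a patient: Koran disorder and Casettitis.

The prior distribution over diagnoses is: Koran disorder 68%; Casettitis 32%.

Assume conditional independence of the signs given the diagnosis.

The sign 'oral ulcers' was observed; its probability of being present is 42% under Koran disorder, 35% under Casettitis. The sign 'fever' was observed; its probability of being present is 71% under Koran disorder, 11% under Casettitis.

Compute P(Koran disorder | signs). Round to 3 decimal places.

0.943

By Bayes' rule with conditional independence, the unnormalized weight for each hypothesis is prior × ∏ likelihoods:
  Koran disorder: 0.68 × 0.42 × 0.71 = 0.20278
  Casettitis: 0.32 × 0.35 × 0.11 = 0.01232
Marginal likelihood of the evidence = 0.2151.
P(Koran disorder | evidence) = 0.20278 / 0.2151 ≈ 0.943.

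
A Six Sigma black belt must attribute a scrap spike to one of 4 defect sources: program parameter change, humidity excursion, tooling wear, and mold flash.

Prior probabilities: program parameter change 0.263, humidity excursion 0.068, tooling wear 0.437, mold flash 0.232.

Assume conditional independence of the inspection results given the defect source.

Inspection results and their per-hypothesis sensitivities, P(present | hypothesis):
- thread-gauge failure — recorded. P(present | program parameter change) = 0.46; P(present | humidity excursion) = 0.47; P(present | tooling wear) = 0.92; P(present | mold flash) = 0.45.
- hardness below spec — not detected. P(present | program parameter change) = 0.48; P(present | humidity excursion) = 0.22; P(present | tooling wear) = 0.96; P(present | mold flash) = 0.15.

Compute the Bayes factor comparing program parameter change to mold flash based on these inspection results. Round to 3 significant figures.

0.625

Joint likelihood of the inspection result pattern under each hypothesis (using 1 − P(present | H) for each absent inspection result):
  program parameter change: 0.46 × (1 − 0.48) = 0.2392
  mold flash: 0.45 × (1 − 0.15) = 0.3825
Bayes factor = 0.2392 / 0.3825 ≈ 0.625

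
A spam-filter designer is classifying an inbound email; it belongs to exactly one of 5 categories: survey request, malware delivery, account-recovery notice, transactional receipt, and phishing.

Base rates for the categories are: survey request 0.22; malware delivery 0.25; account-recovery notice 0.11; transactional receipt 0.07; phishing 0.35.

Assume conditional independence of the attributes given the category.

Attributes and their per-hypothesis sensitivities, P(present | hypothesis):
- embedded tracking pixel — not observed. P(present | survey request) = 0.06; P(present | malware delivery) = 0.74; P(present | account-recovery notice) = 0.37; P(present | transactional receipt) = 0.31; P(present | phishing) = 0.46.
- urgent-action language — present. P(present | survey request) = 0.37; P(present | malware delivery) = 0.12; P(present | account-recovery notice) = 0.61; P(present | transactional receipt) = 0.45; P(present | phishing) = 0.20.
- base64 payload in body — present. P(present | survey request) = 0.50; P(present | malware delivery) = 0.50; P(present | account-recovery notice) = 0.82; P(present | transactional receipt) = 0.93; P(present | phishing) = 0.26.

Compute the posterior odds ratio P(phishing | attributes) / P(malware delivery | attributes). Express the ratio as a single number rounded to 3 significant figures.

2.52

Posterior odds equal prior odds times the likelihood ratio; only the two competing hypotheses matter (using 1 − P(present | H) for each absent attribute).
  phishing: 0.35 × (1 − 0.46) × 0.20 × 0.26 = 0.009828
  malware delivery: 0.25 × (1 − 0.74) × 0.12 × 0.50 = 0.0039
Odds(phishing : malware delivery) = 0.009828 / 0.0039 ≈ 2.52.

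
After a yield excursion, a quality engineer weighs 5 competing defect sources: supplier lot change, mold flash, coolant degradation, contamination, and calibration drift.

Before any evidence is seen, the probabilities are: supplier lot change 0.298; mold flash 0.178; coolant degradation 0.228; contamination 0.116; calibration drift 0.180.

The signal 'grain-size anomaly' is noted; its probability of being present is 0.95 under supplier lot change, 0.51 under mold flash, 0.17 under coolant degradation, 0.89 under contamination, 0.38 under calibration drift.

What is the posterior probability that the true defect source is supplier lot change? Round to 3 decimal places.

0.485

Multiply each prior by the likelihood of the signal:
  supplier lot change: 0.298 × 0.95 = 0.2831
  mold flash: 0.178 × 0.51 = 0.09078
  coolant degradation: 0.228 × 0.17 = 0.03876
  contamination: 0.116 × 0.89 = 0.10324
  calibration drift: 0.180 × 0.38 = 0.0684
Normalizing constant Z = 0.2831 + 0.09078 + 0.03876 + 0.10324 + 0.0684 = 0.58428.
P(supplier lot change | evidence) = 0.2831 / 0.58428 ≈ 0.485.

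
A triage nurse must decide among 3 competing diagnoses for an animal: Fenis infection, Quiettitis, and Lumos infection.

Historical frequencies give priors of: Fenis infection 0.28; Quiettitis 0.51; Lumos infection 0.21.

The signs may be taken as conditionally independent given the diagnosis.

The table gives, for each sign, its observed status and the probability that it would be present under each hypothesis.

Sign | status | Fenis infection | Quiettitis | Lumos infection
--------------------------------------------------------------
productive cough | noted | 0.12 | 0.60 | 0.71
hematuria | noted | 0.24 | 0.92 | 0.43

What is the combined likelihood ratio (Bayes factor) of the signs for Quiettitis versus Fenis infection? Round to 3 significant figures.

19.2

The Bayes factor is the ratio of the joint likelihoods of the sign pattern under the two hypotheses.
  Quiettitis: 0.60 × 0.92 = 0.552
  Fenis infection: 0.12 × 0.24 = 0.0288
Bayes factor = 0.552 / 0.0288 ≈ 19.2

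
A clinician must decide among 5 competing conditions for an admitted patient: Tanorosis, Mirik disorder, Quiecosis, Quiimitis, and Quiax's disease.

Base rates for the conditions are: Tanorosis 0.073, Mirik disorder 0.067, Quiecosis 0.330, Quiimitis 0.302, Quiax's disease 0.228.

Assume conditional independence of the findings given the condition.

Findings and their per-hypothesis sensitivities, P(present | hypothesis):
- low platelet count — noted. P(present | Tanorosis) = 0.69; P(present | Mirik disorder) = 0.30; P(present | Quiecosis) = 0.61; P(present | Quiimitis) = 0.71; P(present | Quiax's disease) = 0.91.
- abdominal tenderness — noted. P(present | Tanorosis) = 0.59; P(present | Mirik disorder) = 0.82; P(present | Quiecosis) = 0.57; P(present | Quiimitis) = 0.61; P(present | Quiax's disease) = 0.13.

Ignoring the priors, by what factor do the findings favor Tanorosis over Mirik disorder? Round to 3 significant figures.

Take the product of per-finding likelihoods under each hypothesis, then divide.
  Tanorosis: 0.69 × 0.59 = 0.4071
  Mirik disorder: 0.30 × 0.82 = 0.246
Bayes factor = 0.4071 / 0.246 ≈ 1.65

1.65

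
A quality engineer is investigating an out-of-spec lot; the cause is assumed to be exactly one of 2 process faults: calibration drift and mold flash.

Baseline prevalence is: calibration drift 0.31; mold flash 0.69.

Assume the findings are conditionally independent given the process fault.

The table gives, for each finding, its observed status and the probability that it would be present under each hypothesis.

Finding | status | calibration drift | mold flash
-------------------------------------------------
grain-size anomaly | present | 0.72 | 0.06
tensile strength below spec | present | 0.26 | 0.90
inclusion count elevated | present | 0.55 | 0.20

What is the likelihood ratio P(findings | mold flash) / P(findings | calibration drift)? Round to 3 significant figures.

The Bayes factor is the ratio of the joint likelihoods of the evidence pattern under the two hypotheses.
  mold flash: 0.06 × 0.90 × 0.20 = 0.0108
  calibration drift: 0.72 × 0.26 × 0.55 = 0.10296
Bayes factor = 0.0108 / 0.10296 ≈ 0.105

0.105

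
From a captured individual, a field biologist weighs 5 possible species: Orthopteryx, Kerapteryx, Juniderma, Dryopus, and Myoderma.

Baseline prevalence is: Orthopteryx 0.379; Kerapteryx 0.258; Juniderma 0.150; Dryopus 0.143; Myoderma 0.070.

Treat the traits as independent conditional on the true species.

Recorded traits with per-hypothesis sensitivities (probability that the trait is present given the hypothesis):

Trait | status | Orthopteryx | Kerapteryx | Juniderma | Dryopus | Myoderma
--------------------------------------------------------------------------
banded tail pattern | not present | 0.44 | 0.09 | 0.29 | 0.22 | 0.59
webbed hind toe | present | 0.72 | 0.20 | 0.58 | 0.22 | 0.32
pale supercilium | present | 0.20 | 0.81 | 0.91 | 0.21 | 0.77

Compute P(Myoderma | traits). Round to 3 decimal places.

For each hypothesis, the unnormalized posterior weight is prior × product of the trait likelihoods (using 1 − P(present | H) for each absent trait):
  Orthopteryx: 0.379 × (1 − 0.44) × 0.72 × 0.20 = 0.030563
  Kerapteryx: 0.258 × (1 − 0.09) × 0.20 × 0.81 = 0.038034
  Juniderma: 0.150 × (1 − 0.29) × 0.58 × 0.91 = 0.056211
  Dryopus: 0.143 × (1 − 0.22) × 0.22 × 0.21 = 0.0051531
  Myoderma: 0.070 × (1 − 0.59) × 0.32 × 0.77 = 0.0070717
The unnormalized weights sum to 0.13703.
P(Myoderma | evidence) = 0.0070717 / 0.13703 ≈ 0.052.

0.052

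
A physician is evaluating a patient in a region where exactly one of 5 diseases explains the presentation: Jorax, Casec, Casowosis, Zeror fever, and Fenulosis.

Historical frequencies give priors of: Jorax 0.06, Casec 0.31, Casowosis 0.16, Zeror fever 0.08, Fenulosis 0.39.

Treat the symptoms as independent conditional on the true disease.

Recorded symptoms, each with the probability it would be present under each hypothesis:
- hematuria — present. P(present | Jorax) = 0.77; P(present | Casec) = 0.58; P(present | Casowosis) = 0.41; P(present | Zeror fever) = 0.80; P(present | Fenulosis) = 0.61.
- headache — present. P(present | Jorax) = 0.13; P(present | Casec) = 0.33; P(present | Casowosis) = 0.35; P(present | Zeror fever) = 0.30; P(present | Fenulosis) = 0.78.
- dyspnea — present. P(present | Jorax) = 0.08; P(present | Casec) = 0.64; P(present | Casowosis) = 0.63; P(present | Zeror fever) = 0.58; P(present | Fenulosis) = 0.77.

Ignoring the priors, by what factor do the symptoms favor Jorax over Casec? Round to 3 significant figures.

Take the product of per-symptom likelihoods under each hypothesis, then divide.
  Jorax: 0.77 × 0.13 × 0.08 = 0.008008
  Casec: 0.58 × 0.33 × 0.64 = 0.1225
Bayes factor = 0.008008 / 0.1225 ≈ 0.0654

0.0654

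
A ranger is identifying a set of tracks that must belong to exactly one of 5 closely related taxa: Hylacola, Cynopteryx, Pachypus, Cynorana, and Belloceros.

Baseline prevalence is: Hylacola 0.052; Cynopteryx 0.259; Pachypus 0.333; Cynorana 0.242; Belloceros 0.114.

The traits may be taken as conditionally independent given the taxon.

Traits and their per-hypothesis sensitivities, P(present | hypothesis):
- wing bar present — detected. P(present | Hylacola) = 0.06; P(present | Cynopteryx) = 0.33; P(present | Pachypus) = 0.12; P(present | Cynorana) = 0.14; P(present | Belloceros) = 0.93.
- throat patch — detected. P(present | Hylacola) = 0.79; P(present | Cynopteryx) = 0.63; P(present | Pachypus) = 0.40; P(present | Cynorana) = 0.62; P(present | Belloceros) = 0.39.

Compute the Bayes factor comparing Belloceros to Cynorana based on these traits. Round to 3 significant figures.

The Bayes factor is the ratio of the joint likelihoods of the trait pattern under the two hypotheses.
  Belloceros: 0.93 × 0.39 = 0.3627
  Cynorana: 0.14 × 0.62 = 0.0868
Bayes factor = 0.3627 / 0.0868 ≈ 4.18

4.18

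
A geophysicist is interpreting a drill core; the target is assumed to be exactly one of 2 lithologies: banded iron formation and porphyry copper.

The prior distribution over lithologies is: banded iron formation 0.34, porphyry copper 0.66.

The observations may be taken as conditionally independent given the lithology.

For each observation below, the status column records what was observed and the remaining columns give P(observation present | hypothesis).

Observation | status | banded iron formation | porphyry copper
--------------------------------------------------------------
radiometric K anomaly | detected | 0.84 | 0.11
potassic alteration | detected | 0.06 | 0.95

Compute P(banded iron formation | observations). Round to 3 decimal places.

For each hypothesis, the unnormalized posterior weight is prior × product of the observation likelihoods:
  banded iron formation: 0.34 × 0.84 × 0.06 = 0.017136
  porphyry copper: 0.66 × 0.11 × 0.95 = 0.06897
Normalizing constant Z = 0.017136 + 0.06897 = 0.086106.
P(banded iron formation | evidence) = 0.017136 / 0.086106 ≈ 0.199.

0.199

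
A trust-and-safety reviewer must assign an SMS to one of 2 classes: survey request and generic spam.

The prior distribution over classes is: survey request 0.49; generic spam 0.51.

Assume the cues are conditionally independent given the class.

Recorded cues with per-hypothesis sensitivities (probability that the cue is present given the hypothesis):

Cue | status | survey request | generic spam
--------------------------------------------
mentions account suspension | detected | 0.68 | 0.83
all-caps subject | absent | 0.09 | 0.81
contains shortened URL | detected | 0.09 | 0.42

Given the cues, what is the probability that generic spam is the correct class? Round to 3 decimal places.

For each hypothesis, the unnormalized posterior weight is prior × product of the cue likelihoods (using 1 − P(present | H) for each absent cue):
  survey request: 0.49 × 0.68 × (1 − 0.09) × 0.09 = 0.027289
  generic spam: 0.51 × 0.83 × (1 − 0.81) × 0.42 = 0.033779
The unnormalized weights sum to 0.061068.
P(generic spam | evidence) = 0.033779 / 0.061068 ≈ 0.553.

0.553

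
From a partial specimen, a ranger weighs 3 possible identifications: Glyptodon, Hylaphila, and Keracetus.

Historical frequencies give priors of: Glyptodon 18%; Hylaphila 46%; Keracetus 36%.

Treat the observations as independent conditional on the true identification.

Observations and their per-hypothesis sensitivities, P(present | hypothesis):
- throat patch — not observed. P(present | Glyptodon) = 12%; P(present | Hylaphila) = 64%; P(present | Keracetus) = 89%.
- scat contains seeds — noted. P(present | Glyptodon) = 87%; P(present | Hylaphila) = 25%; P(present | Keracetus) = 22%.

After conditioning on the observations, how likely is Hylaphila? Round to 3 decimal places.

0.220

For each hypothesis, the unnormalized posterior weight is prior × product of the observation likelihoods (using 1 − P(present | H) for each absent observation):
  Glyptodon: 0.18 × (1 − 0.12) × 0.87 = 0.13781
  Hylaphila: 0.46 × (1 − 0.64) × 0.25 = 0.0414
  Keracetus: 0.36 × (1 − 0.89) × 0.22 = 0.008712
Normalizing constant Z = 0.13781 + 0.0414 + 0.008712 = 0.18792.
P(Hylaphila | evidence) = 0.0414 / 0.18792 ≈ 0.220.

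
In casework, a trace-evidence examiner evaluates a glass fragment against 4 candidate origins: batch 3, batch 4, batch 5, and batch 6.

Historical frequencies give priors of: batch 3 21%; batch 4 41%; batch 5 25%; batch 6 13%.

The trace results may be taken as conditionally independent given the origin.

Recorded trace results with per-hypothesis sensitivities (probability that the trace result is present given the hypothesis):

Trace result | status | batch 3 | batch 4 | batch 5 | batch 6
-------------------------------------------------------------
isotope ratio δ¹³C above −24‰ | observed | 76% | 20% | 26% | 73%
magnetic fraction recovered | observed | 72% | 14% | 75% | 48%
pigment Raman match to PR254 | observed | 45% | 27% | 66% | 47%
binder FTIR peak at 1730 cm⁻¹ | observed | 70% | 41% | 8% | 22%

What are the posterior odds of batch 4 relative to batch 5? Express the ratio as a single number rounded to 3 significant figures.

Posterior odds equal prior odds times the likelihood ratio; only the two competing hypotheses matter.
  batch 4: 0.41 × 0.20 × 0.14 × 0.27 × 0.41 = 0.0012708
  batch 5: 0.25 × 0.26 × 0.75 × 0.66 × 0.08 = 0.002574
Odds(batch 4 : batch 5) = 0.0012708 / 0.002574 ≈ 0.494.

0.494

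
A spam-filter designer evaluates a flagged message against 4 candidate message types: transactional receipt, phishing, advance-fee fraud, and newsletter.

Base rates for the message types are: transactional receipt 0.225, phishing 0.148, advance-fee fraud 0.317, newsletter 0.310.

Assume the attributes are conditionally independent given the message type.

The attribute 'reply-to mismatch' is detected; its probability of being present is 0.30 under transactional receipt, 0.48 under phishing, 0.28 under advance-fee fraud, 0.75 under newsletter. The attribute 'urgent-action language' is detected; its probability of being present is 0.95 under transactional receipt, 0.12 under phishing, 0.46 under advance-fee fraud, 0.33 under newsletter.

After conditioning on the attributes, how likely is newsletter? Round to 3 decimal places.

0.403

By Bayes' rule with conditional independence, the unnormalized weight for each hypothesis is prior × ∏ likelihoods:
  transactional receipt: 0.225 × 0.30 × 0.95 = 0.064125
  phishing: 0.148 × 0.48 × 0.12 = 0.0085248
  advance-fee fraud: 0.317 × 0.28 × 0.46 = 0.04083
  newsletter: 0.310 × 0.75 × 0.33 = 0.076725
The unnormalized weights sum to 0.1902.
P(newsletter | evidence) = 0.076725 / 0.1902 ≈ 0.403.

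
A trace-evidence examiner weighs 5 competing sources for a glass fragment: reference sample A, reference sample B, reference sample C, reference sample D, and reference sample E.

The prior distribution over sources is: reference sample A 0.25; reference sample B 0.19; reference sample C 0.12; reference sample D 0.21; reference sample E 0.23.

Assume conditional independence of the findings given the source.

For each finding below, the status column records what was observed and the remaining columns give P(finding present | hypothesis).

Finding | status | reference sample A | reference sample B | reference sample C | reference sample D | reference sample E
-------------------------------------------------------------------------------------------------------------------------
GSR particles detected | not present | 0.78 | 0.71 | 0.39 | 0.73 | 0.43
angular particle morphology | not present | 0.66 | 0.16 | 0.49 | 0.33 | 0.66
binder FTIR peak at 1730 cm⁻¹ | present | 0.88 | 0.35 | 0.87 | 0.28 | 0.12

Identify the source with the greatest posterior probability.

reference sample C

Multiply each prior by the joint likelihood of the evidence pattern (using 1 − P(present | H) for each absent finding):
  reference sample A: 0.25 × (1 − 0.78) × (1 − 0.66) × 0.88 = 0.016456
  reference sample B: 0.19 × (1 − 0.71) × (1 − 0.16) × 0.35 = 0.016199
  reference sample C: 0.12 × (1 − 0.39) × (1 − 0.49) × 0.87 = 0.032479
  reference sample D: 0.21 × (1 − 0.73) × (1 − 0.33) × 0.28 = 0.010637
  reference sample E: 0.23 × (1 − 0.43) × (1 − 0.66) × 0.12 = 0.0053489
Marginal likelihood of the evidence = 0.08112.
P(reference sample A | evidence) ≈ 0.016456 / 0.08112 ≈ 0.203
P(reference sample B | evidence) ≈ 0.016199 / 0.08112 ≈ 0.200
P(reference sample C | evidence) ≈ 0.032479 / 0.08112 ≈ 0.400
P(reference sample D | evidence) ≈ 0.010637 / 0.08112 ≈ 0.131
P(reference sample E | evidence) ≈ 0.0053489 / 0.08112 ≈ 0.066
The largest is 0.400, so reference sample C is most probable.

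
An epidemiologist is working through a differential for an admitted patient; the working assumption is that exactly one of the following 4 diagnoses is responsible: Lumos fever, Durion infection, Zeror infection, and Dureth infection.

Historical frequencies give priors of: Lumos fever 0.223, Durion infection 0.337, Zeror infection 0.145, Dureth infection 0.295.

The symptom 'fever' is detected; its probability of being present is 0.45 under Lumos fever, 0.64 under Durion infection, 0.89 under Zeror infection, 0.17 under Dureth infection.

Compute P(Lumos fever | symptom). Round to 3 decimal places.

For each hypothesis, the unnormalized posterior weight is prior × likelihood:
  Lumos fever: 0.223 × 0.45 = 0.10035
  Durion infection: 0.337 × 0.64 = 0.21568
  Zeror infection: 0.145 × 0.89 = 0.12905
  Dureth infection: 0.295 × 0.17 = 0.05015
Normalizing constant Z = 0.10035 + 0.21568 + 0.12905 + 0.05015 = 0.49523.
P(Lumos fever | evidence) = 0.10035 / 0.49523 ≈ 0.203.

0.203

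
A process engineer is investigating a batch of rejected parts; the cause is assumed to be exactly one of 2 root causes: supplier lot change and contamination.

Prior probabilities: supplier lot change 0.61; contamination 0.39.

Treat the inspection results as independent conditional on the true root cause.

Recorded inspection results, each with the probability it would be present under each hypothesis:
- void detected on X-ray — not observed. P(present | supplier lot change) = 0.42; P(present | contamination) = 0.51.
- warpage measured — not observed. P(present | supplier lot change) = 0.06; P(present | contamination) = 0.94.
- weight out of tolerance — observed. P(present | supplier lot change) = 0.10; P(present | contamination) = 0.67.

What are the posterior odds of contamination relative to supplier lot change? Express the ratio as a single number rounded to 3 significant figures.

0.231

Posterior odds equal prior odds times the likelihood ratio; only the two competing hypotheses matter (using 1 − P(present | H) for each absent inspection result).
  contamination: 0.39 × (1 − 0.51) × (1 − 0.94) × 0.67 = 0.0076822
  supplier lot change: 0.61 × (1 − 0.42) × (1 − 0.06) × 0.10 = 0.033257
Posterior odds = 0.0076822 / 0.033257 ≈ 0.231.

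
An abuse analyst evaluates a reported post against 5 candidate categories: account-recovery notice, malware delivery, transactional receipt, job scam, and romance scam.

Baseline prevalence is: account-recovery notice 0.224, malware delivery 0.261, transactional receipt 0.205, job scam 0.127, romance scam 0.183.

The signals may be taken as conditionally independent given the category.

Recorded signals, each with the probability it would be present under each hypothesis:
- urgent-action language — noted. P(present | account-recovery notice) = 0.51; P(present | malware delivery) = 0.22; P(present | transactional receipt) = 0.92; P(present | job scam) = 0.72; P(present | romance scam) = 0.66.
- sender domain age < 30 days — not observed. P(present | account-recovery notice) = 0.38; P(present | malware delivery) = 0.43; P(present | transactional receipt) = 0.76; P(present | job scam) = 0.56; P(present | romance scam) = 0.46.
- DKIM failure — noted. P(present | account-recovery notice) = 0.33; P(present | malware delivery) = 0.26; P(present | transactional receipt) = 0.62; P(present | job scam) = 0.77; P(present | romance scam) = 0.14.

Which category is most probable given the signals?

For each hypothesis, the unnormalized posterior weight is prior × product of the signal likelihoods (using 1 − P(present | H) for each absent signal):
  account-recovery notice: 0.224 × 0.51 × (1 − 0.38) × 0.33 = 0.023374
  malware delivery: 0.261 × 0.22 × (1 − 0.43) × 0.26 = 0.0085096
  transactional receipt: 0.205 × 0.92 × (1 − 0.76) × 0.62 = 0.028064
  job scam: 0.127 × 0.72 × (1 − 0.56) × 0.77 = 0.03098
  romance scam: 0.183 × 0.66 × (1 − 0.46) × 0.14 = 0.009131
Normalizing constant Z = 0.023374 + 0.0085096 + 0.028064 + 0.03098 + 0.009131 = 0.10006.
P(account-recovery notice | evidence) ≈ 0.023374 / 0.10006 ≈ 0.234
P(malware delivery | evidence) ≈ 0.0085096 / 0.10006 ≈ 0.085
P(transactional receipt | evidence) ≈ 0.028064 / 0.10006 ≈ 0.280
P(job scam | evidence) ≈ 0.03098 / 0.10006 ≈ 0.310
P(romance scam | evidence) ≈ 0.009131 / 0.10006 ≈ 0.091
The largest is 0.310, so job scam is most probable.

job scam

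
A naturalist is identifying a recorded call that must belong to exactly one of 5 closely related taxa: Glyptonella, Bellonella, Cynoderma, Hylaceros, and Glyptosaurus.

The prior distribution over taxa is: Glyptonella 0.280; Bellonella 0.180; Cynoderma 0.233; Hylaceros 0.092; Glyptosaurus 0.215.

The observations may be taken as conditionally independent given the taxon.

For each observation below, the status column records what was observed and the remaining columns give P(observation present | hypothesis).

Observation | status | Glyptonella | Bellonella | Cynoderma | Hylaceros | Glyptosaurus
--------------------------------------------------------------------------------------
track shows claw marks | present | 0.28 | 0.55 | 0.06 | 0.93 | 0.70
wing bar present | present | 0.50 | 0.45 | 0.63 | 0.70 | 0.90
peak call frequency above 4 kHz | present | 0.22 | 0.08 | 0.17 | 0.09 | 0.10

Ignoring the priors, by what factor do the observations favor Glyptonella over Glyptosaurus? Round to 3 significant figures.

0.489

Joint likelihood of the evidence pattern under each hypothesis:
  Glyptonella: 0.28 × 0.50 × 0.22 = 0.0308
  Glyptosaurus: 0.70 × 0.90 × 0.10 = 0.063
Bayes factor = 0.0308 / 0.063 ≈ 0.489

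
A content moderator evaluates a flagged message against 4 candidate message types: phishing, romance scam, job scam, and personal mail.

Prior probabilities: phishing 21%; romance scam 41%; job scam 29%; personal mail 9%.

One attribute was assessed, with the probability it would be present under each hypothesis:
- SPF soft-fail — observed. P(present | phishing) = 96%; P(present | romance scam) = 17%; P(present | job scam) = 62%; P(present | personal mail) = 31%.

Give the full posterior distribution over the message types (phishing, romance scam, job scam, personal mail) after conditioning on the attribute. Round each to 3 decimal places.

0.421, 0.146, 0.375, 0.058

By Bayes' rule, the unnormalized weight for each hypothesis is prior × likelihood:
  phishing: 0.21 × 0.96 = 0.2016
  romance scam: 0.41 × 0.17 = 0.0697
  job scam: 0.29 × 0.62 = 0.1798
  personal mail: 0.09 × 0.31 = 0.0279
The unnormalized weights sum to 0.479.
P(phishing | evidence) = 0.2016 / 0.479 ≈ 0.421
P(romance scam | evidence) = 0.0697 / 0.479 ≈ 0.146
P(job scam | evidence) = 0.1798 / 0.479 ≈ 0.375
P(personal mail | evidence) = 0.0279 / 0.479 ≈ 0.058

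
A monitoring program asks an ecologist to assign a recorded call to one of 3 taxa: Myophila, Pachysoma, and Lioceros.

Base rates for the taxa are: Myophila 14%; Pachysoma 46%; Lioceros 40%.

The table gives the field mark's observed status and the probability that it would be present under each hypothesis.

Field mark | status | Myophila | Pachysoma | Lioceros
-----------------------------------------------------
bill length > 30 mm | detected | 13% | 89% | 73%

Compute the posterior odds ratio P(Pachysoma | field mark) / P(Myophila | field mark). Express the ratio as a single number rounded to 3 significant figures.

22.5

The normalizing constant cancels in an odds ratio, so compute prior × likelihood for the two hypotheses only:
  Pachysoma: 0.46 × 0.89 = 0.4094
  Myophila: 0.14 × 0.13 = 0.0182
Odds(Pachysoma : Myophila) = 0.4094 / 0.0182 ≈ 22.5.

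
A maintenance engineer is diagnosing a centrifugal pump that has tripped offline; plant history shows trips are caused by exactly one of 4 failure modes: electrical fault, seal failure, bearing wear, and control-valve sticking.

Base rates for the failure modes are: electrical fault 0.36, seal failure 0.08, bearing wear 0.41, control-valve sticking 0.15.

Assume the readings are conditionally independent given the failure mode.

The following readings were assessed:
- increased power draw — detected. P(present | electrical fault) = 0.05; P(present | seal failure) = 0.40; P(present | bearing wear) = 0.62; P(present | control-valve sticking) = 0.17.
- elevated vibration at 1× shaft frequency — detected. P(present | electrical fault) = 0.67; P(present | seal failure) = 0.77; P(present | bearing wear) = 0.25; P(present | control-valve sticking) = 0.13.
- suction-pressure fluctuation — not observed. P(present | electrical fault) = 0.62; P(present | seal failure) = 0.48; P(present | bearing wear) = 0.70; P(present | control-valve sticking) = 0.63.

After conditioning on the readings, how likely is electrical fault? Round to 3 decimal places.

Multiply each prior by the joint likelihood of the reading pattern (using 1 − P(present | H) for each absent reading):
  electrical fault: 0.36 × 0.05 × 0.67 × (1 − 0.62) = 0.0045828
  seal failure: 0.08 × 0.40 × 0.77 × (1 − 0.48) = 0.012813
  bearing wear: 0.41 × 0.62 × 0.25 × (1 − 0.70) = 0.019065
  control-valve sticking: 0.15 × 0.17 × 0.13 × (1 − 0.63) = 0.0012266
Marginal likelihood of the evidence = 0.037687.
P(electrical fault | evidence) = 0.0045828 / 0.037687 ≈ 0.122.

0.122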